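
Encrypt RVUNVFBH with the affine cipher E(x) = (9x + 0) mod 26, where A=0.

XHYNHTJL

R(17): 9·17+0=153≡23 → X
V(21): 9·21+0=189≡7 → H
U(20): 9·20+0=180≡24 → Y
N(13): 9·13+0=117≡13 → N
V(21): 9·21+0=189≡7 → H
F(5): 9·5+0=45≡19 → T
B(1): 9·1+0=9 → J
H(7): 9·7+0=63≡11 → L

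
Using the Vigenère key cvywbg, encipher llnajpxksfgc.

nglwkvzfqbhi

Repeat the key across the message: cvywbgcvywbg
l(11)+c(2): 13 → n
l(11)+v(21): 32≡6 → g
n(13)+y(24): 37≡11 → l
a(0)+w(22): 22 → w
j(9)+b(1): 10 → k
p(15)+g(6): 21 → v
x(23)+c(2): 25 → z
k(10)+v(21): 31≡5 → f
s(18)+y(24): 42≡16 → q
f(5)+w(22): 27≡1 → b
g(6)+b(1): 7 → h
c(2)+g(6): 8 → i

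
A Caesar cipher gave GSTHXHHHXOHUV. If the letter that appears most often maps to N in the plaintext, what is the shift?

The most frequent ciphertext letter is H (appears 5 times).
H is position 7; N is position 13.
Shift = -6≡20.

20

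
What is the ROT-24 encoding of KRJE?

K(10): 10+24=34≡8 → I
R(17): 17+24=41≡15 → P
J(9): 9+24=33≡7 → H
E(4): 4+24=28≡2 → C

IPHC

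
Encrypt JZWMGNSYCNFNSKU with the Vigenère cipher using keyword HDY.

QCUTJLZBAUILZNS

Repeat the key across the message: HDYHDYHDYHDYHDY
J(9)+H(7): 16 → Q
Z(25)+D(3): 28≡2 → C
W(22)+Y(24): 46≡20 → U
M(12)+H(7): 19 → T
G(6)+D(3): 9 → J
N(13)+Y(24): 37≡11 → L
S(18)+H(7): 25 → Z
Y(24)+D(3): 27≡1 → B
C(2)+Y(24): 26≡0 → A
N(13)+H(7): 20 → U
F(5)+D(3): 8 → I
N(13)+Y(24): 37≡11 → L
S(18)+H(7): 25 → Z
K(10)+D(3): 13 → N
U(20)+Y(24): 44≡18 → S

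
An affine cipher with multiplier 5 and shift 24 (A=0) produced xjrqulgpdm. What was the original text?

fxjounmtbi

The inverse of 5 mod 26 is 21, since 5·21=105≡1. Apply D(y)=21·(y−24) mod 26:
x(23): 21·(23−24)=-21≡5 → f
j(9): 21·(9−24)=-315≡23 → x
r(17): 21·(17−24)=-147≡9 → j
q(16): 21·(16−24)=-168≡14 → o
u(20): 21·(20−24)=-84≡20 → u
l(11): 21·(11−24)=-273≡13 → n
g(6): 21·(6−24)=-378≡12 → m
p(15): 21·(15−24)=-189≡19 → t
d(3): 21·(3−24)=-441≡1 → b
m(12): 21·(12−24)=-252≡8 → i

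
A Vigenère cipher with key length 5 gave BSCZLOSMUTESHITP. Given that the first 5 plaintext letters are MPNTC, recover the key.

Subtract each crib letter from the matching ciphertext letter (mod 26):
B(1)−M(12)=-11≡15 → P
S(18)−P(15)=3 → D
C(2)−N(13)=-11≡15 → P
Z(25)−T(19)=6 → G
L(11)−C(2)=9 → J

PDPGJ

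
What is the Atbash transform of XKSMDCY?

X(23) → C(2)
K(10) → P(15)
S(18) → H(7)
M(12) → N(13)
D(3) → W(22)
C(2) → X(23)
Y(24) → B(1)

CPHNWXB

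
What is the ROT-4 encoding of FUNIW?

F(5): 5+4=9 → J
U(20): 20+4=24 → Y
N(13): 13+4=17 → R
I(8): 8+4=12 → M
W(22): 22+4=26≡0 → A

JYRMA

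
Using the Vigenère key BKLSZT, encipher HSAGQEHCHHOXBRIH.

Repeat the key across the message: BKLSZTBKLSZTBKLS
H(7)+B(1): 8 → I
S(18)+K(10): 28≡2 → C
A(0)+L(11): 11 → L
G(6)+S(18): 24 → Y
Q(16)+Z(25): 41≡15 → P
E(4)+T(19): 23 → X
H(7)+B(1): 8 → I
C(2)+K(10): 12 → M
H(7)+L(11): 18 → S
H(7)+S(18): 25 → Z
O(14)+Z(25): 39≡13 → N
X(23)+T(19): 42≡16 → Q
B(1)+B(1): 2 → C
R(17)+K(10): 27≡1 → B
I(8)+L(11): 19 → T
H(7)+S(18): 25 → Z

ICLYPXIMSZNQCBTZ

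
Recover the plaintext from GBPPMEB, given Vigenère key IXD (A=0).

YEMHPBT

Repeat the key across the ciphertext: IXDIXDI
G(6)−I(8): -2≡24 → Y
B(1)−X(23): -22≡4 → E
P(15)−D(3): 12 → M
P(15)−I(8): 7 → H
M(12)−X(23): -11≡15 → P
E(4)−D(3): 1 → B
B(1)−I(8): -7≡19 → T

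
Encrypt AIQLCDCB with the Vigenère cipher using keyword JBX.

JJNUDALC

Repeat the key across the message: JBXJBXJB
A(0)+J(9): 9 → J
I(8)+B(1): 9 → J
Q(16)+X(23): 39≡13 → N
L(11)+J(9): 20 → U
C(2)+B(1): 3 → D
D(3)+X(23): 26≡0 → A
C(2)+J(9): 11 → L
B(1)+B(1): 2 → C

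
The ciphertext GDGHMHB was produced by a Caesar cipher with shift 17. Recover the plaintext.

PMPQVQK

G(6): 6−17=-11≡15 → P
D(3): 3−17=-14≡12 → M
G(6): 6−17=-11≡15 → P
H(7): 7−17=-10≡16 → Q
M(12): 12−17=-5≡21 → V
H(7): 7−17=-10≡16 → Q
B(1): 1−17=-16≡10 → K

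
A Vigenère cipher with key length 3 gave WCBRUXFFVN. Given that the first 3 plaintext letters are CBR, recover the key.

UBK

Subtract each crib letter from the matching ciphertext letter (mod 26):
W(22)−C(2)=20 → U
C(2)−B(1)=1 → B
B(1)−R(17)=-16≡10 → K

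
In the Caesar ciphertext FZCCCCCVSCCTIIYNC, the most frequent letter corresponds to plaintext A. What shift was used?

The most frequent ciphertext letter is C (appears 8 times).
C is position 2; A is position 0.
Shift = 2.

2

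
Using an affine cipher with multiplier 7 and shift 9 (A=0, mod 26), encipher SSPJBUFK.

FFKUQTSB

S(18): 7·18+9=135≡5 → F
S(18): 7·18+9=135≡5 → F
P(15): 7·15+9=114≡10 → K
J(9): 7·9+9=72≡20 → U
B(1): 7·1+9=16 → Q
U(20): 7·20+9=149≡19 → T
F(5): 7·5+9=44≡18 → S
K(10): 7·10+9=79≡1 → B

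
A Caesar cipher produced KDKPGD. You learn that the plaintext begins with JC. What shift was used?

From the crib: K(10)−J(9)=1, so the shift is 1.

1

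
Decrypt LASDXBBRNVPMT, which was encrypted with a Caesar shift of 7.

ETLWQUUKGOIFM

L(11): 11−7=4 → E
A(0): 0−7=-7≡19 → T
S(18): 18−7=11 → L
D(3): 3−7=-4≡22 → W
X(23): 23−7=16 → Q
B(1): 1−7=-6≡20 → U
B(1): 1−7=-6≡20 → U
R(17): 17−7=10 → K
N(13): 13−7=6 → G
V(21): 21−7=14 → O
P(15): 15−7=8 → I
M(12): 12−7=5 → F
T(19): 19−7=12 → M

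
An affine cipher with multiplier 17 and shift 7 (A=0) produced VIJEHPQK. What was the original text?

The inverse of 17 mod 26 is 23, since 17·23=391≡1. Apply D(y)=23·(y−7) mod 26:
V(21): 23·(21−7)=322≡10 → K
I(8): 23·(8−7)=23 → X
J(9): 23·(9−7)=46≡20 → U
E(4): 23·(4−7)=-69≡9 → J
H(7): 23·(7−7)=0 → A
P(15): 23·(15−7)=184≡2 → C
Q(16): 23·(16−7)=207≡25 → Z
K(10): 23·(10−7)=69≡17 → R

KXUJACZR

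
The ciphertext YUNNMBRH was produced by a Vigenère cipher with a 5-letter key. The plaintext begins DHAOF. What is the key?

VNNZH

Subtract each crib letter from the matching ciphertext letter (mod 26):
Y(24)−D(3)=21 → V
U(20)−H(7)=13 → N
N(13)−A(0)=13 → N
N(13)−O(14)=-1≡25 → Z
M(12)−F(5)=7 → H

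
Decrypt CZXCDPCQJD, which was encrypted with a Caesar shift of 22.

GDBGHTGUNH

C(2): 2−22=-20≡6 → G
Z(25): 25−22=3 → D
X(23): 23−22=1 → B
C(2): 2−22=-20≡6 → G
D(3): 3−22=-19≡7 → H
P(15): 15−22=-7≡19 → T
C(2): 2−22=-20≡6 → G
Q(16): 16−22=-6≡20 → U
J(9): 9−22=-13≡13 → N
D(3): 3−22=-19≡7 → H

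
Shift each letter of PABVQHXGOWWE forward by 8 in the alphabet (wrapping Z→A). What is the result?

XIJDYPFOWEEM

P(15): 15+8=23 → X
A(0): 0+8=8 → I
B(1): 1+8=9 → J
V(21): 21+8=29≡3 → D
Q(16): 16+8=24 → Y
H(7): 7+8=15 → P
X(23): 23+8=31≡5 → F
G(6): 6+8=14 → O
O(14): 14+8=22 → W
W(22): 22+8=30≡4 → E
W(22): 22+8=30≡4 → E
E(4): 4+8=12 → M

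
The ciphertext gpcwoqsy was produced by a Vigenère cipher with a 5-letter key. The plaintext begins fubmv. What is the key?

Subtract each crib letter from the matching ciphertext letter (mod 26):
g(6)−f(5)=1 → b
p(15)−u(20)=-5≡21 → v
c(2)−b(1)=1 → b
w(22)−m(12)=10 → k
o(14)−v(21)=-7≡19 → t

bvbkt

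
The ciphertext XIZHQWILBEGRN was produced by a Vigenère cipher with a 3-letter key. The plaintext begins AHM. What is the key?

XBN

Subtract each crib letter from the matching ciphertext letter (mod 26):
X(23)−A(0)=23 → X
I(8)−H(7)=1 → B
Z(25)−M(12)=13 → N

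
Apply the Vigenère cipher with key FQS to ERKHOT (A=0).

JHCMEL

Repeat the key across the message: FQSFQS
E(4)+F(5): 9 → J
R(17)+Q(16): 33≡7 → H
K(10)+S(18): 28≡2 → C
H(7)+F(5): 12 → M
O(14)+Q(16): 30≡4 → E
T(19)+S(18): 37≡11 → L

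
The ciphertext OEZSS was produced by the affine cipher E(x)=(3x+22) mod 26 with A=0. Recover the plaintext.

The inverse of 3 mod 26 is 9, since 3·9=27≡1. Apply D(y)=9·(y−22) mod 26:
O(14): 9·(14−22)=-72≡6 → G
E(4): 9·(4−22)=-162≡20 → U
Z(25): 9·(25−22)=27≡1 → B
S(18): 9·(18−22)=-36≡16 → Q
S(18): 9·(18−22)=-36≡16 → Q

GUBQQ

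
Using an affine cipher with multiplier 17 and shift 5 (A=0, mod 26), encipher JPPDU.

CAAEH

J(9): 17·9+5=158≡2 → C
P(15): 17·15+5=260≡0 → A
P(15): 17·15+5=260≡0 → A
D(3): 17·3+5=56≡4 → E
U(20): 17·20+5=345≡7 → H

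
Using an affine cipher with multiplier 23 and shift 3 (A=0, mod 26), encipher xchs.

x(23): 23·23+3=532≡12 → m
c(2): 23·2+3=49≡23 → x
h(7): 23·7+3=164≡8 → i
s(18): 23·18+3=417≡1 → b

mxib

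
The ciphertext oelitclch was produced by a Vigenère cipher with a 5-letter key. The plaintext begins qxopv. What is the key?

yhxty

Subtract each crib letter from the matching ciphertext letter (mod 26):
o(14)−q(16)=-2≡24 → y
e(4)−x(23)=-19≡7 → h
l(11)−o(14)=-3≡23 → x
i(8)−p(15)=-7≡19 → t
t(19)−v(21)=-2≡24 → y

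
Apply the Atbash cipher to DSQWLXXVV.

D(3) → W(22)
S(18) → H(7)
Q(16) → J(9)
W(22) → D(3)
L(11) → O(14)
X(23) → C(2)
X(23) → C(2)
V(21) → E(4)
V(21) → E(4)

WHJDOCCEE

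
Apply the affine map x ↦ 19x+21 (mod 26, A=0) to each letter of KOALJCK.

DBVWKHD

K(10): 19·10+21=211≡3 → D
O(14): 19·14+21=287≡1 → B
A(0): 19·0+21=21 → V
L(11): 19·11+21=230≡22 → W
J(9): 19·9+21=192≡10 → K
C(2): 19·2+21=59≡7 → H
K(10): 19·10+21=211≡3 → D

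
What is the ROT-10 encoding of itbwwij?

i(8): 8+10=18 → s
t(19): 19+10=29≡3 → d
b(1): 1+10=11 → l
w(22): 22+10=32≡6 → g
w(22): 22+10=32≡6 → g
i(8): 8+10=18 → s
j(9): 9+10=19 → t

sdlggst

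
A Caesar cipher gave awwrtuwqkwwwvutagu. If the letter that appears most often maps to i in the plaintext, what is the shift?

The most frequent ciphertext letter is w (appears 6 times).
w is position 22; i is position 8.
Shift = 14.

14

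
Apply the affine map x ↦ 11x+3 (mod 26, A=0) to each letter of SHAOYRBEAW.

S(18): 11·18+3=201≡19 → T
H(7): 11·7+3=80≡2 → C
A(0): 11·0+3=3 → D
O(14): 11·14+3=157≡1 → B
Y(24): 11·24+3=267≡7 → H
R(17): 11·17+3=190≡8 → I
B(1): 11·1+3=14 → O
E(4): 11·4+3=47≡21 → V
A(0): 11·0+3=3 → D
W(22): 11·22+3=245≡11 → L

TCDBHIOVDL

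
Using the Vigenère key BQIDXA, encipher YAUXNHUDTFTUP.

ZQCAKHVTBIQUQ

Repeat the key across the message: BQIDXABQIDXAB
Y(24)+B(1): 25 → Z
A(0)+Q(16): 16 → Q
U(20)+I(8): 28≡2 → C
X(23)+D(3): 26≡0 → A
N(13)+X(23): 36≡10 → K
H(7)+A(0): 7 → H
U(20)+B(1): 21 → V
D(3)+Q(16): 19 → T
T(19)+I(8): 27≡1 → B
F(5)+D(3): 8 → I
T(19)+X(23): 42≡16 → Q
U(20)+A(0): 20 → U
P(15)+B(1): 16 → Q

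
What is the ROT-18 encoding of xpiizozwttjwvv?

x(23): 23+18=41≡15 → p
p(15): 15+18=33≡7 → h
i(8): 8+18=26≡0 → a
i(8): 8+18=26≡0 → a
z(25): 25+18=43≡17 → r
o(14): 14+18=32≡6 → g
z(25): 25+18=43≡17 → r
w(22): 22+18=40≡14 → o
t(19): 19+18=37≡11 → l
t(19): 19+18=37≡11 → l
j(9): 9+18=27≡1 → b
w(22): 22+18=40≡14 → o
v(21): 21+18=39≡13 → n
v(21): 21+18=39≡13 → n

phaargrollbonn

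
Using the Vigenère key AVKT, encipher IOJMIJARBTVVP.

Repeat the key across the message: AVKTAVKTAVKTA
I(8)+A(0): 8 → I
O(14)+V(21): 35≡9 → J
J(9)+K(10): 19 → T
M(12)+T(19): 31≡5 → F
I(8)+A(0): 8 → I
J(9)+V(21): 30≡4 → E
A(0)+K(10): 10 → K
R(17)+T(19): 36≡10 → K
B(1)+A(0): 1 → B
T(19)+V(21): 40≡14 → O
V(21)+K(10): 31≡5 → F
V(21)+T(19): 40≡14 → O
P(15)+A(0): 15 → P

IJTFIEKKBOFOP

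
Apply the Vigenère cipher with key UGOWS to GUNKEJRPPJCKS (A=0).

Repeat the key across the message: UGOWSUGOWSUGO
G(6)+U(20): 26≡0 → A
U(20)+G(6): 26≡0 → A
N(13)+O(14): 27≡1 → B
K(10)+W(22): 32≡6 → G
E(4)+S(18): 22 → W
J(9)+U(20): 29≡3 → D
R(17)+G(6): 23 → X
P(15)+O(14): 29≡3 → D
P(15)+W(22): 37≡11 → L
J(9)+S(18): 27≡1 → B
C(2)+U(20): 22 → W
K(10)+G(6): 16 → Q
S(18)+O(14): 32≡6 → G

AABGWDXDLBWQG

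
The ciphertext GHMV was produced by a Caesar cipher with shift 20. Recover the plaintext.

MNSB

G(6): 6−20=-14≡12 → M
H(7): 7−20=-13≡13 → N
M(12): 12−20=-8≡18 → S
V(21): 21−20=1 → B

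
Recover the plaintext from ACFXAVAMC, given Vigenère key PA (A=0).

LCQXLVLMN

Repeat the key across the ciphertext: PAPAPAPAP
A(0)−P(15): -15≡11 → L
C(2)−A(0): 2 → C
F(5)−P(15): -10≡16 → Q
X(23)−A(0): 23 → X
A(0)−P(15): -15≡11 → L
V(21)−A(0): 21 → V
A(0)−P(15): -15≡11 → L
M(12)−A(0): 12 → M
C(2)−P(15): -13≡13 → N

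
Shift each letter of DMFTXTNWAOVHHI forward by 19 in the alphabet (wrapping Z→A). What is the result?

WFYMQMGPTHOAAB

D(3): 3+19=22 → W
M(12): 12+19=31≡5 → F
F(5): 5+19=24 → Y
T(19): 19+19=38≡12 → M
X(23): 23+19=42≡16 → Q
T(19): 19+19=38≡12 → M
N(13): 13+19=32≡6 → G
W(22): 22+19=41≡15 → P
A(0): 0+19=19 → T
O(14): 14+19=33≡7 → H
V(21): 21+19=40≡14 → O
H(7): 7+19=26≡0 → A
H(7): 7+19=26≡0 → A
I(8): 8+19=27≡1 → B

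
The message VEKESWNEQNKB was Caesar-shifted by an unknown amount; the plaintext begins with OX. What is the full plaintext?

OXDXLPGXJGDU

From the crib: V(21)−O(14)=7, so the shift is 7.
Subtract 7 from each ciphertext letter:
V(21): 21−7=14 → O
E(4): 4−7=-3≡23 → X
K(10): 10−7=3 → D
E(4): 4−7=-3≡23 → X
S(18): 18−7=11 → L
W(22): 22−7=15 → P
N(13): 13−7=6 → G
E(4): 4−7=-3≡23 → X
Q(16): 16−7=9 → J
N(13): 13−7=6 → G
K(10): 10−7=3 → D
B(1): 1−7=-6≡20 → U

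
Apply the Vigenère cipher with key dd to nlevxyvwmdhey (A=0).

qohyabyzpgkhb

Repeat the key across the message: ddddddddddddd
n(13)+d(3): 16 → q
l(11)+d(3): 14 → o
e(4)+d(3): 7 → h
v(21)+d(3): 24 → y
x(23)+d(3): 26≡0 → a
y(24)+d(3): 27≡1 → b
v(21)+d(3): 24 → y
w(22)+d(3): 25 → z
m(12)+d(3): 15 → p
d(3)+d(3): 6 → g
h(7)+d(3): 10 → k
e(4)+d(3): 7 → h
y(24)+d(3): 27≡1 → b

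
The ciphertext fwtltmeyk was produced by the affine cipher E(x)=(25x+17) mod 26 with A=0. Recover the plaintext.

mvygyfnth

The inverse of 25 mod 26 is 25, since 25·25=625≡1. Apply D(y)=25·(y−17) mod 26:
f(5): 25·(5−17)=-300≡12 → m
w(22): 25·(22−17)=125≡21 → v
t(19): 25·(19−17)=50≡24 → y
l(11): 25·(11−17)=-150≡6 → g
t(19): 25·(19−17)=50≡24 → y
m(12): 25·(12−17)=-125≡5 → f
e(4): 25·(4−17)=-325≡13 → n
y(24): 25·(24−17)=175≡19 → t
k(10): 25·(10−17)=-175≡7 → h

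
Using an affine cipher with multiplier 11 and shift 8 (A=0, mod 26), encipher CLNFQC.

EZVLCE

C(2): 11·2+8=30≡4 → E
L(11): 11·11+8=129≡25 → Z
N(13): 11·13+8=151≡21 → V
F(5): 11·5+8=63≡11 → L
Q(16): 11·16+8=184≡2 → C
C(2): 11·2+8=30≡4 → E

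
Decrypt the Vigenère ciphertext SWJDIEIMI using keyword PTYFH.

Repeat the key across the ciphertext: PTYFHPTYF
S(18)−P(15): 3 → D
W(22)−T(19): 3 → D
J(9)−Y(24): -15≡11 → L
D(3)−F(5): -2≡24 → Y
I(8)−H(7): 1 → B
E(4)−P(15): -11≡15 → P
I(8)−T(19): -11≡15 → P
M(12)−Y(24): -12≡14 → O
I(8)−F(5): 3 → D

DDLYBPPOD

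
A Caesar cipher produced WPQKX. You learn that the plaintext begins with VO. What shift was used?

1

From the crib: W(22)−V(21)=1, so the shift is 1.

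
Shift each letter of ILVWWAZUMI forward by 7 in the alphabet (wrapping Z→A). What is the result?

I(8): 8+7=15 → P
L(11): 11+7=18 → S
V(21): 21+7=28≡2 → C
W(22): 22+7=29≡3 → D
W(22): 22+7=29≡3 → D
A(0): 0+7=7 → H
Z(25): 25+7=32≡6 → G
U(20): 20+7=27≡1 → B
M(12): 12+7=19 → T
I(8): 8+7=15 → P

PSCDDHGBTP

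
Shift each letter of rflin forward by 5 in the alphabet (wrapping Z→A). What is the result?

wkqns

r(17): 17+5=22 → w
f(5): 5+5=10 → k
l(11): 11+5=16 → q
i(8): 8+5=13 → n
n(13): 13+5=18 → s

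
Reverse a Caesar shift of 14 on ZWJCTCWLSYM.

LIVOFOIXEKY

Z(25): 25−14=11 → L
W(22): 22−14=8 → I
J(9): 9−14=-5≡21 → V
C(2): 2−14=-12≡14 → O
T(19): 19−14=5 → F
C(2): 2−14=-12≡14 → O
W(22): 22−14=8 → I
L(11): 11−14=-3≡23 → X
S(18): 18−14=4 → E
Y(24): 24−14=10 → K
M(12): 12−14=-2≡24 → Y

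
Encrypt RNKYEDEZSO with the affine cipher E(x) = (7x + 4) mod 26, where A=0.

TRWQGZGXAY

R(17): 7·17+4=123≡19 → T
N(13): 7·13+4=95≡17 → R
K(10): 7·10+4=74≡22 → W
Y(24): 7·24+4=172≡16 → Q
E(4): 7·4+4=32≡6 → G
D(3): 7·3+4=25 → Z
E(4): 7·4+4=32≡6 → G
Z(25): 7·25+4=179≡23 → X
S(18): 7·18+4=130≡0 → A
O(14): 7·14+4=102≡24 → Y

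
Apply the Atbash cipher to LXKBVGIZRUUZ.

OCPYETRAIFFA

L(11) → O(14)
X(23) → C(2)
K(10) → P(15)
B(1) → Y(24)
V(21) → E(4)
G(6) → T(19)
I(8) → R(17)
Z(25) → A(0)
R(17) → I(8)
U(20) → F(5)
U(20) → F(5)
Z(25) → A(0)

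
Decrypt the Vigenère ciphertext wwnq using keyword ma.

kwbq

Repeat the key across the ciphertext: mama
w(22)−m(12): 10 → k
w(22)−a(0): 22 → w
n(13)−m(12): 1 → b
q(16)−a(0): 16 → q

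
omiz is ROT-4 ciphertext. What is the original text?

o(14): 14−4=10 → k
m(12): 12−4=8 → i
i(8): 8−4=4 → e
z(25): 25−4=21 → v

kiev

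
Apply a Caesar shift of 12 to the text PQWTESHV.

BCIFQETH

P(15): 15+12=27≡1 → B
Q(16): 16+12=28≡2 → C
W(22): 22+12=34≡8 → I
T(19): 19+12=31≡5 → F
E(4): 4+12=16 → Q
S(18): 18+12=30≡4 → E
H(7): 7+12=19 → T
V(21): 21+12=33≡7 → H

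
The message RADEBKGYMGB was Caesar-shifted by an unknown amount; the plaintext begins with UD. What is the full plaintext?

UDGHENJBPJE

From the crib: R(17)−U(20)=-3≡23, so the shift is 23.
Subtract 23 from each ciphertext letter:
R(17): 17−23=-6≡20 → U
A(0): 0−23=-23≡3 → D
D(3): 3−23=-20≡6 → G
E(4): 4−23=-19≡7 → H
B(1): 1−23=-22≡4 → E
K(10): 10−23=-13≡13 → N
G(6): 6−23=-17≡9 → J
Y(24): 24−23=1 → B
M(12): 12−23=-11≡15 → P
G(6): 6−23=-17≡9 → J
B(1): 1−23=-22≡4 → E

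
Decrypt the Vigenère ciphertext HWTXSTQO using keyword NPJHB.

Repeat the key across the ciphertext: NPJHBNPJ
H(7)−N(13): -6≡20 → U
W(22)−P(15): 7 → H
T(19)−J(9): 10 → K
X(23)−H(7): 16 → Q
S(18)−B(1): 17 → R
T(19)−N(13): 6 → G
Q(16)−P(15): 1 → B
O(14)−J(9): 5 → F

UHKQRGBF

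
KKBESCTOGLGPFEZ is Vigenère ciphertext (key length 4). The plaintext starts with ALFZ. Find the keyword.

Subtract each crib letter from the matching ciphertext letter (mod 26):
K(10)−A(0)=10 → K
K(10)−L(11)=-1≡25 → Z
B(1)−F(5)=-4≡22 → W
E(4)−Z(25)=-21≡5 → F

KZWF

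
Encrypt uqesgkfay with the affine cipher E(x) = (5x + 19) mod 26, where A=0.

u(20): 5·20+19=119≡15 → p
q(16): 5·16+19=99≡21 → v
e(4): 5·4+19=39≡13 → n
s(18): 5·18+19=109≡5 → f
g(6): 5·6+19=49≡23 → x
k(10): 5·10+19=69≡17 → r
f(5): 5·5+19=44≡18 → s
a(0): 5·0+19=19 → t
y(24): 5·24+19=139≡9 → j

pvnfxrstj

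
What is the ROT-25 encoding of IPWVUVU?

I(8): 8+25=33≡7 → H
P(15): 15+25=40≡14 → O
W(22): 22+25=47≡21 → V
V(21): 21+25=46≡20 → U
U(20): 20+25=45≡19 → T
V(21): 21+25=46≡20 → U
U(20): 20+25=45≡19 → T

HOVUTUT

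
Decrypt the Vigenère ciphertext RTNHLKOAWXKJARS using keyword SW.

Repeat the key across the ciphertext: SWSWSWSWSWSWSWS
R(17)−S(18): -1≡25 → Z
T(19)−W(22): -3≡23 → X
N(13)−S(18): -5≡21 → V
H(7)−W(22): -15≡11 → L
L(11)−S(18): -7≡19 → T
K(10)−W(22): -12≡14 → O
O(14)−S(18): -4≡22 → W
A(0)−W(22): -22≡4 → E
W(22)−S(18): 4 → E
X(23)−W(22): 1 → B
K(10)−S(18): -8≡18 → S
J(9)−W(22): -13≡13 → N
A(0)−S(18): -18≡8 → I
R(17)−W(22): -5≡21 → V
S(18)−S(18): 0 → A

ZXVLTOWEEBSNIVA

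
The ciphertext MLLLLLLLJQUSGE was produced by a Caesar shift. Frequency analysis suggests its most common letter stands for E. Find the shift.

7

The most frequent ciphertext letter is L (appears 7 times).
L is position 11; E is position 4.
Shift = 7.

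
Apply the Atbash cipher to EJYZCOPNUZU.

E(4) → V(21)
J(9) → Q(16)
Y(24) → B(1)
Z(25) → A(0)
C(2) → X(23)
O(14) → L(11)
P(15) → K(10)
N(13) → M(12)
U(20) → F(5)
Z(25) → A(0)
U(20) → F(5)

VQBAXLKMFAF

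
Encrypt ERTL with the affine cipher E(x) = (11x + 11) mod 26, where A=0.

DQMC

E(4): 11·4+11=55≡3 → D
R(17): 11·17+11=198≡16 → Q
T(19): 11·19+11=220≡12 → M
L(11): 11·11+11=132≡2 → C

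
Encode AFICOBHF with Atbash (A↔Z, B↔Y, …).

ZURXLYSU

A(0) → Z(25)
F(5) → U(20)
I(8) → R(17)
C(2) → X(23)
O(14) → L(11)
B(1) → Y(24)
H(7) → S(18)
F(5) → U(20)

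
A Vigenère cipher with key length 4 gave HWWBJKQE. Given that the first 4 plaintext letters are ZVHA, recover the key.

Subtract each crib letter from the matching ciphertext letter (mod 26):
H(7)−Z(25)=-18≡8 → I
W(22)−V(21)=1 → B
W(22)−H(7)=15 → P
B(1)−A(0)=1 → B

IBPB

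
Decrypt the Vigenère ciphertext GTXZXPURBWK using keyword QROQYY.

Repeat the key across the ciphertext: QROQYYQROQY
G(6)−Q(16): -10≡16 → Q
T(19)−R(17): 2 → C
X(23)−O(14): 9 → J
Z(25)−Q(16): 9 → J
X(23)−Y(24): -1≡25 → Z
P(15)−Y(24): -9≡17 → R
U(20)−Q(16): 4 → E
R(17)−R(17): 0 → A
B(1)−O(14): -13≡13 → N
W(22)−Q(16): 6 → G
K(10)−Y(24): -14≡12 → M

QCJJZREANGM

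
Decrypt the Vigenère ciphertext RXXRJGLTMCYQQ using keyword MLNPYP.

Repeat the key across the ciphertext: MLNPYPMLNPYPM
R(17)−M(12): 5 → F
X(23)−L(11): 12 → M
X(23)−N(13): 10 → K
R(17)−P(15): 2 → C
J(9)−Y(24): -15≡11 → L
G(6)−P(15): -9≡17 → R
L(11)−M(12): -1≡25 → Z
T(19)−L(11): 8 → I
M(12)−N(13): -1≡25 → Z
C(2)−P(15): -13≡13 → N
Y(24)−Y(24): 0 → A
Q(16)−P(15): 1 → B
Q(16)−M(12): 4 → E

FMKCLRZIZNABE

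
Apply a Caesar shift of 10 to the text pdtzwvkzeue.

zndjgfujoeo

p(15): 15+10=25 → z
d(3): 3+10=13 → n
t(19): 19+10=29≡3 → d
z(25): 25+10=35≡9 → j
w(22): 22+10=32≡6 → g
v(21): 21+10=31≡5 → f
k(10): 10+10=20 → u
z(25): 25+10=35≡9 → j
e(4): 4+10=14 → o
u(20): 20+10=30≡4 → e
e(4): 4+10=14 → o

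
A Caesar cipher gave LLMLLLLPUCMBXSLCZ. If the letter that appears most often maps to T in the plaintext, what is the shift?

The most frequent ciphertext letter is L (appears 7 times).
L is position 11; T is position 19.
Shift = -8≡18.

18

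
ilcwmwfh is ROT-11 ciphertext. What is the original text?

i(8): 8−11=-3≡23 → x
l(11): 11−11=0 → a
c(2): 2−11=-9≡17 → r
w(22): 22−11=11 → l
m(12): 12−11=1 → b
w(22): 22−11=11 → l
f(5): 5−11=-6≡20 → u
h(7): 7−11=-4≡22 → w

xarlbluw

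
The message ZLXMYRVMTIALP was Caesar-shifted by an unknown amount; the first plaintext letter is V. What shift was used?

4

From the crib: Z(25)−V(21)=4, so the shift is 4.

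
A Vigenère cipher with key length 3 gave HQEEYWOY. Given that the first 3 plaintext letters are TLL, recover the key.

Subtract each crib letter from the matching ciphertext letter (mod 26):
H(7)−T(19)=-12≡14 → O
Q(16)−L(11)=5 → F
E(4)−L(11)=-7≡19 → T

OFT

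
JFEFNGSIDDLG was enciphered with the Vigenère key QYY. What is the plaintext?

Repeat the key across the ciphertext: QYYQYYQYYQYY
J(9)−Q(16): -7≡19 → T
F(5)−Y(24): -19≡7 → H
E(4)−Y(24): -20≡6 → G
F(5)−Q(16): -11≡15 → P
N(13)−Y(24): -11≡15 → P
G(6)−Y(24): -18≡8 → I
S(18)−Q(16): 2 → C
I(8)−Y(24): -16≡10 → K
D(3)−Y(24): -21≡5 → F
D(3)−Q(16): -13≡13 → N
L(11)−Y(24): -13≡13 → N
G(6)−Y(24): -18≡8 → I

THGPPICKFNNI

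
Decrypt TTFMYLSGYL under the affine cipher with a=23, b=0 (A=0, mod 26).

The inverse of 23 mod 26 is 17, since 23·17=391≡1. Apply D(y)=17·(y−0) mod 26:
T(19): 17·(19−0)=323≡11 → L
T(19): 17·(19−0)=323≡11 → L
F(5): 17·(5−0)=85≡7 → H
M(12): 17·(12−0)=204≡22 → W
Y(24): 17·(24−0)=408≡18 → S
L(11): 17·(11−0)=187≡5 → F
S(18): 17·(18−0)=306≡20 → U
G(6): 17·(6−0)=102≡24 → Y
Y(24): 17·(24−0)=408≡18 → S
L(11): 17·(11−0)=187≡5 → F

LLHWSFUYSF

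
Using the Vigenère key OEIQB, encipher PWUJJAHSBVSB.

DACZKOLARWGF

Repeat the key across the message: OEIQBOEIQBOE
P(15)+O(14): 29≡3 → D
W(22)+E(4): 26≡0 → A
U(20)+I(8): 28≡2 → C
J(9)+Q(16): 25 → Z
J(9)+B(1): 10 → K
A(0)+O(14): 14 → O
H(7)+E(4): 11 → L
S(18)+I(8): 26≡0 → A
B(1)+Q(16): 17 → R
V(21)+B(1): 22 → W
S(18)+O(14): 32≡6 → G
B(1)+E(4): 5 → F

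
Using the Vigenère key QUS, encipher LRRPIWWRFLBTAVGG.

Repeat the key across the message: QUSQUSQUSQUSQUSQ
L(11)+Q(16): 27≡1 → B
R(17)+U(20): 37≡11 → L
R(17)+S(18): 35≡9 → J
P(15)+Q(16): 31≡5 → F
I(8)+U(20): 28≡2 → C
W(22)+S(18): 40≡14 → O
W(22)+Q(16): 38≡12 → M
R(17)+U(20): 37≡11 → L
F(5)+S(18): 23 → X
L(11)+Q(16): 27≡1 → B
B(1)+U(20): 21 → V
T(19)+S(18): 37≡11 → L
A(0)+Q(16): 16 → Q
V(21)+U(20): 41≡15 → P
G(6)+S(18): 24 → Y
G(6)+Q(16): 22 → W

BLJFCOMLXBVLQPYW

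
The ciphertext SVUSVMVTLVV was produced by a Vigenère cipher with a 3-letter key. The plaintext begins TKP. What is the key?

Subtract each crib letter from the matching ciphertext letter (mod 26):
S(18)−T(19)=-1≡25 → Z
V(21)−K(10)=11 → L
U(20)−P(15)=5 → F

ZLF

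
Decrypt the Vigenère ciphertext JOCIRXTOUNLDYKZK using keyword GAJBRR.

DOTHAGNOLMUMSKQJ

Repeat the key across the ciphertext: GAJBRRGAJBRRGAJB
J(9)−G(6): 3 → D
O(14)−A(0): 14 → O
C(2)−J(9): -7≡19 → T
I(8)−B(1): 7 → H
R(17)−R(17): 0 → A
X(23)−R(17): 6 → G
T(19)−G(6): 13 → N
O(14)−A(0): 14 → O
U(20)−J(9): 11 → L
N(13)−B(1): 12 → M
L(11)−R(17): -6≡20 → U
D(3)−R(17): -14≡12 → M
Y(24)−G(6): 18 → S
K(10)−A(0): 10 → K
Z(25)−J(9): 16 → Q
K(10)−B(1): 9 → J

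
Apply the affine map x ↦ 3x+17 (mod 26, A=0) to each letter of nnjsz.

n(13): 3·13+17=56≡4 → e
n(13): 3·13+17=56≡4 → e
j(9): 3·9+17=44≡18 → s
s(18): 3·18+17=71≡19 → t
z(25): 3·25+17=92≡14 → o

eesto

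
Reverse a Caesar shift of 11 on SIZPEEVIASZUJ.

HXOETTKXPHOJY

S(18): 18−11=7 → H
I(8): 8−11=-3≡23 → X
Z(25): 25−11=14 → O
P(15): 15−11=4 → E
E(4): 4−11=-7≡19 → T
E(4): 4−11=-7≡19 → T
V(21): 21−11=10 → K
I(8): 8−11=-3≡23 → X
A(0): 0−11=-11≡15 → P
S(18): 18−11=7 → H
Z(25): 25−11=14 → O
U(20): 20−11=9 → J
J(9): 9−11=-2≡24 → Y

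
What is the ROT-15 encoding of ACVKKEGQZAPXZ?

PRKZZTVFOPEMO

A(0): 0+15=15 → P
C(2): 2+15=17 → R
V(21): 21+15=36≡10 → K
K(10): 10+15=25 → Z
K(10): 10+15=25 → Z
E(4): 4+15=19 → T
G(6): 6+15=21 → V
Q(16): 16+15=31≡5 → F
Z(25): 25+15=40≡14 → O
A(0): 0+15=15 → P
P(15): 15+15=30≡4 → E
X(23): 23+15=38≡12 → M
Z(25): 25+15=40≡14 → O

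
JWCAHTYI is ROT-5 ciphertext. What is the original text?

ERXVCOTD

J(9): 9−5=4 → E
W(22): 22−5=17 → R
C(2): 2−5=-3≡23 → X
A(0): 0−5=-5≡21 → V
H(7): 7−5=2 → C
T(19): 19−5=14 → O
Y(24): 24−5=19 → T
I(8): 8−5=3 → D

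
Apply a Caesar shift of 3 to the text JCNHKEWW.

MFQKNHZZ

J(9): 9+3=12 → M
C(2): 2+3=5 → F
N(13): 13+3=16 → Q
H(7): 7+3=10 → K
K(10): 10+3=13 → N
E(4): 4+3=7 → H
W(22): 22+3=25 → Z
W(22): 22+3=25 → Z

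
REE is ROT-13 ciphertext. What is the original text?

ERR

R(17): 17−13=4 → E
E(4): 4−13=-9≡17 → R
E(4): 4−13=-9≡17 → R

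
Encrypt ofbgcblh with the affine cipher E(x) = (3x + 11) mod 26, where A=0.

o(14): 3·14+11=53≡1 → b
f(5): 3·5+11=26≡0 → a
b(1): 3·1+11=14 → o
g(6): 3·6+11=29≡3 → d
c(2): 3·2+11=17 → r
b(1): 3·1+11=14 → o
l(11): 3·11+11=44≡18 → s
h(7): 3·7+11=32≡6 → g

baodrosg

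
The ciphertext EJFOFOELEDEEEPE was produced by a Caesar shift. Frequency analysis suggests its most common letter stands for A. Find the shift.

4

The most frequent ciphertext letter is E (appears 7 times).
E is position 4; A is position 0.
Shift = 4.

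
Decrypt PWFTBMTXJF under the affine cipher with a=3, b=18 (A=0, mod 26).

ZKNJDYJTXN

The inverse of 3 mod 26 is 9, since 3·9=27≡1. Apply D(y)=9·(y−18) mod 26:
P(15): 9·(15−18)=-27≡25 → Z
W(22): 9·(22−18)=36≡10 → K
F(5): 9·(5−18)=-117≡13 → N
T(19): 9·(19−18)=9 → J
B(1): 9·(1−18)=-153≡3 → D
M(12): 9·(12−18)=-54≡24 → Y
T(19): 9·(19−18)=9 → J
X(23): 9·(23−18)=45≡19 → T
J(9): 9·(9−18)=-81≡23 → X
F(5): 9·(5−18)=-117≡13 → N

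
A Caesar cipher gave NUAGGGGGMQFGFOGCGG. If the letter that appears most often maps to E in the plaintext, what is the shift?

The most frequent ciphertext letter is G (appears 9 times).
G is position 6; E is position 4.
Shift = 2.

2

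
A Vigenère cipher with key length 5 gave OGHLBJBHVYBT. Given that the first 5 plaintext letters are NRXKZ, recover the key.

Subtract each crib letter from the matching ciphertext letter (mod 26):
O(14)−N(13)=1 → B
G(6)−R(17)=-11≡15 → P
H(7)−X(23)=-16≡10 → K
L(11)−K(10)=1 → B
B(1)−Z(25)=-24≡2 → C

BPKBC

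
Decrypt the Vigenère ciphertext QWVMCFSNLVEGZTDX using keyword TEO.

XSHTYRZJXCASGPPE

Repeat the key across the ciphertext: TEOTEOTEOTEOTEOT
Q(16)−T(19): -3≡23 → X
W(22)−E(4): 18 → S
V(21)−O(14): 7 → H
M(12)−T(19): -7≡19 → T
C(2)−E(4): -2≡24 → Y
F(5)−O(14): -9≡17 → R
S(18)−T(19): -1≡25 → Z
N(13)−E(4): 9 → J
L(11)−O(14): -3≡23 → X
V(21)−T(19): 2 → C
E(4)−E(4): 0 → A
G(6)−O(14): -8≡18 → S
Z(25)−T(19): 6 → G
T(19)−E(4): 15 → P
D(3)−O(14): -11≡15 → P
X(23)−T(19): 4 → E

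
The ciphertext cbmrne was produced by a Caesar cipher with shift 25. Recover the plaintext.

dcnsof

c(2): 2−25=-23≡3 → d
b(1): 1−25=-24≡2 → c
m(12): 12−25=-13≡13 → n
r(17): 17−25=-8≡18 → s
n(13): 13−25=-12≡14 → o
e(4): 4−25=-21≡5 → f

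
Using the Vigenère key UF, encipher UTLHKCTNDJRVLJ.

OYFMEHNSXOLAFO

Repeat the key across the message: UFUFUFUFUFUFUF
U(20)+U(20): 40≡14 → O
T(19)+F(5): 24 → Y
L(11)+U(20): 31≡5 → F
H(7)+F(5): 12 → M
K(10)+U(20): 30≡4 → E
C(2)+F(5): 7 → H
T(19)+U(20): 39≡13 → N
N(13)+F(5): 18 → S
D(3)+U(20): 23 → X
J(9)+F(5): 14 → O
R(17)+U(20): 37≡11 → L
V(21)+F(5): 26≡0 → A
L(11)+U(20): 31≡5 → F
J(9)+F(5): 14 → O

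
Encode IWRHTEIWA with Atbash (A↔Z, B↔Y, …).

I(8) → R(17)
W(22) → D(3)
R(17) → I(8)
H(7) → S(18)
T(19) → G(6)
E(4) → V(21)
I(8) → R(17)
W(22) → D(3)
A(0) → Z(25)

RDISGVRDZ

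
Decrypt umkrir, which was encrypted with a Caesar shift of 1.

u(20): 20−1=19 → t
m(12): 12−1=11 → l
k(10): 10−1=9 → j
r(17): 17−1=16 → q
i(8): 8−1=7 → h
r(17): 17−1=16 → q

tljqhq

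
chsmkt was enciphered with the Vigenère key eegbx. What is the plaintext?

Repeat the key across the ciphertext: eegbxe
c(2)−e(4): -2≡24 → y
h(7)−e(4): 3 → d
s(18)−g(6): 12 → m
m(12)−b(1): 11 → l
k(10)−x(23): -13≡13 → n
t(19)−e(4): 15 → p

ydmlnp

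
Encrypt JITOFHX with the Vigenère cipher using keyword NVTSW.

WDMGBUS

Repeat the key across the message: NVTSWNV
J(9)+N(13): 22 → W
I(8)+V(21): 29≡3 → D
T(19)+T(19): 38≡12 → M
O(14)+S(18): 32≡6 → G
F(5)+W(22): 27≡1 → B
H(7)+N(13): 20 → U
X(23)+V(21): 44≡18 → S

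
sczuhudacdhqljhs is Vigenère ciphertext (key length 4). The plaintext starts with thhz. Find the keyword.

Subtract each crib letter from the matching ciphertext letter (mod 26):
s(18)−t(19)=-1≡25 → z
c(2)−h(7)=-5≡21 → v
z(25)−h(7)=18 → s
u(20)−z(25)=-5≡21 → v

zvsv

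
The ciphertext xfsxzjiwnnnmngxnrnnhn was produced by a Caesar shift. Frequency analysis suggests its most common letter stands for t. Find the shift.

The most frequent ciphertext letter is n (appears 8 times).
n is position 13; t is position 19.
Shift = -6≡20.

20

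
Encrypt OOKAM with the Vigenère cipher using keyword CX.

Repeat the key across the message: CXCXC
O(14)+C(2): 16 → Q
O(14)+X(23): 37≡11 → L
K(10)+C(2): 12 → M
A(0)+X(23): 23 → X
M(12)+C(2): 14 → O

QLMXO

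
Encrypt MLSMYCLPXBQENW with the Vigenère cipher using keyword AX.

Repeat the key across the message: AXAXAXAXAXAXAX
M(12)+A(0): 12 → M
L(11)+X(23): 34≡8 → I
S(18)+A(0): 18 → S
M(12)+X(23): 35≡9 → J
Y(24)+A(0): 24 → Y
C(2)+X(23): 25 → Z
L(11)+A(0): 11 → L
P(15)+X(23): 38≡12 → M
X(23)+A(0): 23 → X
B(1)+X(23): 24 → Y
Q(16)+A(0): 16 → Q
E(4)+X(23): 27≡1 → B
N(13)+A(0): 13 → N
W(22)+X(23): 45≡19 → T

MISJYZLMXYQBNT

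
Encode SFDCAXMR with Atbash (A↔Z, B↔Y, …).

S(18) → H(7)
F(5) → U(20)
D(3) → W(22)
C(2) → X(23)
A(0) → Z(25)
X(23) → C(2)
M(12) → N(13)
R(17) → I(8)

HUWXZCNI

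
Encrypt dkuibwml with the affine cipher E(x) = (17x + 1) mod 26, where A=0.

d(3): 17·3+1=52≡0 → a
k(10): 17·10+1=171≡15 → p
u(20): 17·20+1=341≡3 → d
i(8): 17·8+1=137≡7 → h
b(1): 17·1+1=18 → s
w(22): 17·22+1=375≡11 → l
m(12): 17·12+1=205≡23 → x
l(11): 17·11+1=188≡6 → g

apdhslxg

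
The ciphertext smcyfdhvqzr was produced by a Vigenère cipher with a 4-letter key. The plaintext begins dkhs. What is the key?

Subtract each crib letter from the matching ciphertext letter (mod 26):
s(18)−d(3)=15 → p
m(12)−k(10)=2 → c
c(2)−h(7)=-5≡21 → v
y(24)−s(18)=6 → g

pcvg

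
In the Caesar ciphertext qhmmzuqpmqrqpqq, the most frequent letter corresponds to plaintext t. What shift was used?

23

The most frequent ciphertext letter is q (appears 6 times).
q is position 16; t is position 19.
Shift = -3≡23.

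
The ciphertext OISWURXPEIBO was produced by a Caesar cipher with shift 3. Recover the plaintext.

LFPTROUMBFYL

O(14): 14−3=11 → L
I(8): 8−3=5 → F
S(18): 18−3=15 → P
W(22): 22−3=19 → T
U(20): 20−3=17 → R
R(17): 17−3=14 → O
X(23): 23−3=20 → U
P(15): 15−3=12 → M
E(4): 4−3=1 → B
I(8): 8−3=5 → F
B(1): 1−3=-2≡24 → Y
O(14): 14−3=11 → L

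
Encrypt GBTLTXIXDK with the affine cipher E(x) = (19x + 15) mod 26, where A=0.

ZIMQMKLKUX

G(6): 19·6+15=129≡25 → Z
B(1): 19·1+15=34≡8 → I
T(19): 19·19+15=376≡12 → M
L(11): 19·11+15=224≡16 → Q
T(19): 19·19+15=376≡12 → M
X(23): 19·23+15=452≡10 → K
I(8): 19·8+15=167≡11 → L
X(23): 19·23+15=452≡10 → K
D(3): 19·3+15=72≡20 → U
K(10): 19·10+15=205≡23 → X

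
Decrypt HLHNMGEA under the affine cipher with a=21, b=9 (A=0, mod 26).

QKQUPLBH

The inverse of 21 mod 26 is 5, since 21·5=105≡1. Apply D(y)=5·(y−9) mod 26:
H(7): 5·(7−9)=-10≡16 → Q
L(11): 5·(11−9)=10 → K
H(7): 5·(7−9)=-10≡16 → Q
N(13): 5·(13−9)=20 → U
M(12): 5·(12−9)=15 → P
G(6): 5·(6−9)=-15≡11 → L
E(4): 5·(4−9)=-25≡1 → B
A(0): 5·(0−9)=-45≡7 → H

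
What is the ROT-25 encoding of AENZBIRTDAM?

ZDMYAHQSCZL

A(0): 0+25=25 → Z
E(4): 4+25=29≡3 → D
N(13): 13+25=38≡12 → M
Z(25): 25+25=50≡24 → Y
B(1): 1+25=26≡0 → A
I(8): 8+25=33≡7 → H
R(17): 17+25=42≡16 → Q
T(19): 19+25=44≡18 → S
D(3): 3+25=28≡2 → C
A(0): 0+25=25 → Z
M(12): 12+25=37≡11 → L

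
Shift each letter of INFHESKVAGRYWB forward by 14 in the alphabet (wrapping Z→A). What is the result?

WBTVSGYJOUFMKP

I(8): 8+14=22 → W
N(13): 13+14=27≡1 → B
F(5): 5+14=19 → T
H(7): 7+14=21 → V
E(4): 4+14=18 → S
S(18): 18+14=32≡6 → G
K(10): 10+14=24 → Y
V(21): 21+14=35≡9 → J
A(0): 0+14=14 → O
G(6): 6+14=20 → U
R(17): 17+14=31≡5 → F
Y(24): 24+14=38≡12 → M
W(22): 22+14=36≡10 → K
B(1): 1+14=15 → P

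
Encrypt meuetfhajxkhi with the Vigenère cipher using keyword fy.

Repeat the key across the message: fyfyfyfyfyfyf
m(12)+f(5): 17 → r
e(4)+y(24): 28≡2 → c
u(20)+f(5): 25 → z
e(4)+y(24): 28≡2 → c
t(19)+f(5): 24 → y
f(5)+y(24): 29≡3 → d
h(7)+f(5): 12 → m
a(0)+y(24): 24 → y
j(9)+f(5): 14 → o
x(23)+y(24): 47≡21 → v
k(10)+f(5): 15 → p
h(7)+y(24): 31≡5 → f
i(8)+f(5): 13 → n

rczcydmyovpfn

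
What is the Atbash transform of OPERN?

LKVIM

O(14) → L(11)
P(15) → K(10)
E(4) → V(21)
R(17) → I(8)
N(13) → M(12)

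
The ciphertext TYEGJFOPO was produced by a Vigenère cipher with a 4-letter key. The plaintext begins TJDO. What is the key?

APBS

Subtract each crib letter from the matching ciphertext letter (mod 26):
T(19)−T(19)=0 → A
Y(24)−J(9)=15 → P
E(4)−D(3)=1 → B
G(6)−O(14)=-8≡18 → S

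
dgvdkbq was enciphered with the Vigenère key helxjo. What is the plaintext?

Repeat the key across the ciphertext: helxjoh
d(3)−h(7): -4≡22 → w
g(6)−e(4): 2 → c
v(21)−l(11): 10 → k
d(3)−x(23): -20≡6 → g
k(10)−j(9): 1 → b
b(1)−o(14): -13≡13 → n
q(16)−h(7): 9 → j

wckgbnj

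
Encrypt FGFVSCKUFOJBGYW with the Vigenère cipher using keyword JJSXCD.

OPXSUFTDXLLEPHO

Repeat the key across the message: JJSXCDJJSXCDJJS
F(5)+J(9): 14 → O
G(6)+J(9): 15 → P
F(5)+S(18): 23 → X
V(21)+X(23): 44≡18 → S
S(18)+C(2): 20 → U
C(2)+D(3): 5 → F
K(10)+J(9): 19 → T
U(20)+J(9): 29≡3 → D
F(5)+S(18): 23 → X
O(14)+X(23): 37≡11 → L
J(9)+C(2): 11 → L
B(1)+D(3): 4 → E
G(6)+J(9): 15 → P
Y(24)+J(9): 33≡7 → H
W(22)+S(18): 40≡14 → O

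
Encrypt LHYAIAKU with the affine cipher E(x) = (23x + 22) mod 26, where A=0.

L(11): 23·11+22=275≡15 → P
H(7): 23·7+22=183≡1 → B
Y(24): 23·24+22=574≡2 → C
A(0): 23·0+22=22 → W
I(8): 23·8+22=206≡24 → Y
A(0): 23·0+22=22 → W
K(10): 23·10+22=252≡18 → S
U(20): 23·20+22=482≡14 → O

PBCWYWSO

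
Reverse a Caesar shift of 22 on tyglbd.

xckpfh

t(19): 19−22=-3≡23 → x
y(24): 24−22=2 → c
g(6): 6−22=-16≡10 → k
l(11): 11−22=-11≡15 → p
b(1): 1−22=-21≡5 → f
d(3): 3−22=-19≡7 → h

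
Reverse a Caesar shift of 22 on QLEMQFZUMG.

UPIQUJDYQK

Q(16): 16−22=-6≡20 → U
L(11): 11−22=-11≡15 → P
E(4): 4−22=-18≡8 → I
M(12): 12−22=-10≡16 → Q
Q(16): 16−22=-6≡20 → U
F(5): 5−22=-17≡9 → J
Z(25): 25−22=3 → D
U(20): 20−22=-2≡24 → Y
M(12): 12−22=-10≡16 → Q
G(6): 6−22=-16≡10 → K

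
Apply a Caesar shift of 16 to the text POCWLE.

P(15): 15+16=31≡5 → F
O(14): 14+16=30≡4 → E
C(2): 2+16=18 → S
W(22): 22+16=38≡12 → M
L(11): 11+16=27≡1 → B
E(4): 4+16=20 → U

FESMBU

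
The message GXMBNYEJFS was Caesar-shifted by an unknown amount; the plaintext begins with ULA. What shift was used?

12

From the crib: G(6)−U(20)=-14≡12, so the shift is 12.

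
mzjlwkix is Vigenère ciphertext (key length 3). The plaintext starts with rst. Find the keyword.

Subtract each crib letter from the matching ciphertext letter (mod 26):
m(12)−r(17)=-5≡21 → v
z(25)−s(18)=7 → h
j(9)−t(19)=-10≡16 → q

vhq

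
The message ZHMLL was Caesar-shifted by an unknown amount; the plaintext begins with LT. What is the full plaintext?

LTYXX

From the crib: Z(25)−L(11)=14, so the shift is 14.
Subtract 14 from each ciphertext letter:
Z(25): 25−14=11 → L
H(7): 7−14=-7≡19 → T
M(12): 12−14=-2≡24 → Y
L(11): 11−14=-3≡23 → X
L(11): 11−14=-3≡23 → X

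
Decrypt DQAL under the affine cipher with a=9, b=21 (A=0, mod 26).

YLPW

The inverse of 9 mod 26 is 3, since 9·3=27≡1. Apply D(y)=3·(y−21) mod 26:
D(3): 3·(3−21)=-54≡24 → Y
Q(16): 3·(16−21)=-15≡11 → L
A(0): 3·(0−21)=-63≡15 → P
L(11): 3·(11−21)=-30≡22 → W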